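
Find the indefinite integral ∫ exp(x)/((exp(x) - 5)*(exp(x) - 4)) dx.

Let u = e^x, du = e^x dx.
The integral becomes ∫ du/((u-5)(u-4)); decompose into partial fractions.

log(exp(x) - 5) - log(exp(x) - 4) + C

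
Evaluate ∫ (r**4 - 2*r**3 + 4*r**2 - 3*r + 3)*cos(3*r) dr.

r**4*sin(3*r)/3 - 2*r**3*sin(3*r)/3 + 4*r**3*cos(3*r)/9 + 8*r**2*sin(3*r)/9 - 2*r**2*cos(3*r)/3 - 5*r*sin(3*r)/9 + 16*r*cos(3*r)/27 + 65*sin(3*r)/81 - 5*cos(3*r)/27 + C

Use integration by parts with u = r**4 - 2*r**3 + 4*r**2 - 3*r + 3, dv = cos(3*r) dr, so v = sin(3*r)/3.
Apply parts 4 times (tabular method): alternate signs, differentiate u down to 0, integrate dv up.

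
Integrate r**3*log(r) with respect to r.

Use integration by parts with u = log(r), dv = r**3 dr.
Then du = 1/r dr and v = r**4/4.

r**4*log(r)/4 - r**4/16 + C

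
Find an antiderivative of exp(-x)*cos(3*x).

Let I denote the integral. Integrate by parts with u = cos(3*x), dv = exp(-x) dx, so v = -exp(-x): I = -exp(-x)*cos(3*x) − 3·∫ exp(-x)*sin(3*x) dx.
Apply parts again with u = sin(3*x), dv = exp(-x) dx: ∫ exp(-x)*sin(3*x) dx = -exp(-x)*sin(3*x) + 3·I. Substituting back brings back I: I = 3*exp(-x)*sin(3*x) - exp(-x)*cos(3*x) − 9·I.
Solving for I: (1 + 9)·I equals the remaining terms, so I = (1/10)·(3*exp(-x)*sin(3*x) - exp(-x)*cos(3*x)).

3*exp(-x)*sin(3*x)/10 - exp(-x)*cos(3*x)/10 + C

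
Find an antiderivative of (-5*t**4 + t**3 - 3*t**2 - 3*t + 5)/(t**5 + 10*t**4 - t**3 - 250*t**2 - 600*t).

Factor the denominator: t*(t - 5)*(t + 4)*(t + 5)*(t + 6).
Partial-fraction decomposition: -6781/(132*(t + 6)) + 661/(10*(t + 5)) - 1375/(72*(t + 4)) - 617/(990*(t - 5)) - 1/(120*t).
Integrate each term: A/(t−a) contributes A·log|t−a|.

-log(t)/120 - 617*log(t - 5)/990 - 1375*log(t + 4)/72 + 661*log(t + 5)/10 - 6781*log(t + 6)/132 + C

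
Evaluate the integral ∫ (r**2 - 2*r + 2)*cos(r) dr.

Use integration by parts with u = r**2 - 2*r + 2, dv = cos(r) dr, so v = sin(r).
Apply parts 2 times (tabular method): alternate signs, differentiate u down to 0, integrate dv up.

r**2*sin(r) - 2*r*sin(r) + 2*r*cos(r) - 2*cos(r) + C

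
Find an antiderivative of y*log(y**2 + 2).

Let u = y**2 + 2, so du = (2*y) dy.
The integral becomes (1/2)·∫ log(u) du; integrate by parts with u′=log(u), dv′=du.

y**2*log(y**2 + 2)/2 - y**2/2 + log(y**2 + 2) + C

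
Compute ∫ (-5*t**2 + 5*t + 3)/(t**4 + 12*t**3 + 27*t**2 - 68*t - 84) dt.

Factor the denominator: (t - 2)*(t + 1)*(t + 6)*(t + 7).
Partial-fraction decomposition: 277/(54*(t + 7)) - 207/(40*(t + 6)) + 7/(90*(t + 1)) - 7/(216*(t - 2)).
Integrate each term: A/(t−a) contributes A·log|t−a|.

-7*log(t - 2)/216 + 7*log(t + 1)/90 - 207*log(t + 6)/40 + 277*log(t + 7)/54 + C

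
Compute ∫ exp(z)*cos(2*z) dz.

Let I denote the integral. Integrate by parts with u = cos(2*z), dv = exp(z) dz, so v = exp(z): I = exp(z)*cos(2*z) + 2·∫ exp(z)*sin(2*z) dz.
Apply parts again with u = sin(2*z), dv = exp(z) dz: ∫ exp(z)*sin(2*z) dz = exp(z)*sin(2*z) − 2·I. Substituting back brings back I: I = 2*exp(z)*sin(2*z) + exp(z)*cos(2*z) − 4·I.
Solving for I: (1 + 4)·I equals the remaining terms, so I = (1/5)·(2*exp(z)*sin(2*z) + exp(z)*cos(2*z)).

2*exp(z)*sin(2*z)/5 + exp(z)*cos(2*z)/5 + C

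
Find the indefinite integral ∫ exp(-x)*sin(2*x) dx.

-exp(-x)*sin(2*x)/5 - 2*exp(-x)*cos(2*x)/5 + C

Let I denote the integral. Integrate by parts with u = sin(2*x), dv = exp(-x) dx, so v = -exp(-x): I = -exp(-x)*sin(2*x) + 2·∫ exp(-x)*cos(2*x) dx.
Apply parts again with u = cos(2*x), dv = exp(-x) dx: ∫ exp(-x)*cos(2*x) dx = -exp(-x)*cos(2*x) − 2·I. Substituting back brings back I: I = -exp(-x)*sin(2*x) - 2*exp(-x)*cos(2*x) − 4·I.
Solving for I: (1 + 4)·I equals the remaining terms, so I = (1/5)·(-exp(-x)*sin(2*x) - 2*exp(-x)*cos(2*x)).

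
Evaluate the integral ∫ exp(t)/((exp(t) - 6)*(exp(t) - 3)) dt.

Let u = e^t, du = e^t dt.
The integral becomes ∫ du/((u-3)(u-6)); decompose into partial fractions.

log(exp(t) - 6)/3 - log(exp(t) - 3)/3 + C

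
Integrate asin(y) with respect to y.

Use integration by parts with u = arcsin(y), dv = dy.
Then du = 1/sqrt(-y**2 + 1) dy.

y*asin(y) + sqrt(-y**2 + 1) + C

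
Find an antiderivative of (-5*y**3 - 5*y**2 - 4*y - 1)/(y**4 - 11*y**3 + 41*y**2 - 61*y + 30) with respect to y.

Factor the denominator: (y - 5)*(y - 3)*(y - 2)*(y - 1).
Partial-fraction decomposition: 15/(8*(y - 1)) - 23/(y - 2) + 193/(4*(y - 3)) - 257/(8*(y - 5)).
Integrate each term: A/(y−a) contributes A·log|y−a|.

-257*log(y - 5)/8 + 193*log(y - 3)/4 - 23*log(y - 2) + 15*log(y - 1)/8 + C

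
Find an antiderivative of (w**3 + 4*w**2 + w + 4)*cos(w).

w**3*sin(w) + 4*w**2*sin(w) + 3*w**2*cos(w) - 5*w*sin(w) + 8*w*cos(w) - 4*sin(w) - 5*cos(w) + C

Use integration by parts with u = w**3 + 4*w**2 + w + 4, dv = cos(w) dw, so v = sin(w).
Apply parts 3 times (tabular method): alternate signs, differentiate u down to 0, integrate dv up.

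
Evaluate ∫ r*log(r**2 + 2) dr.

r**2*log(r**2 + 2)/2 - r**2/2 + log(r**2 + 2) + C

Let u = r**2 + 2, so du = (2*r) dr.
The integral becomes (1/2)·∫ log(u) du; integrate by parts with u′=log(u), dv′=du.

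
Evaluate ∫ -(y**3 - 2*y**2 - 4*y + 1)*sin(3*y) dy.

Use integration by parts with u = y**3 - 2*y**2 - 4*y + 1, dv = -sin(3*y) dy, so v = cos(3*y)/3.
Apply parts 3 times (tabular method): alternate signs, differentiate u down to 0, integrate dv up.

y**3*cos(3*y)/3 - y**2*sin(3*y)/3 - 2*y**2*cos(3*y)/3 + 4*y*sin(3*y)/9 - 14*y*cos(3*y)/9 + 14*sin(3*y)/27 + 13*cos(3*y)/27 + C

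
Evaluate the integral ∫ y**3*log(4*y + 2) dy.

y**4*log(4*y + 2)/4 - y**4/16 + y**3/24 - y**2/32 + y/32 - log(2*y + 1)/64 + C

Use integration by parts with u = log(4*y + 2), dv = y**3 dy.
Then du = 4/(4*y + 2) dy and v = y**4/4.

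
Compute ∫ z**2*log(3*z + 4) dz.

z**3*log(3*z + 4)/3 - z**3/9 + 2*z**2/9 - 16*z/27 + 64*log(3*z + 4)/81 + C

Use integration by parts with u = log(3*z + 4), dv = z**2 dz.
Then du = 3/(3*z + 4) dz and v = z**3/3.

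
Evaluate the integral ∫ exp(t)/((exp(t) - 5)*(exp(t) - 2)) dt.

Let u = e^t, du = e^t dt.
The integral becomes ∫ du/((u-5)(u-2)); decompose into partial fractions.

log(exp(t) - 5)/3 - log(exp(t) - 2)/3 + C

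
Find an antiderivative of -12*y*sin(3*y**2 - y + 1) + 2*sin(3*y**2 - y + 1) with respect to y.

Let u = 3*y**2 - y + 1, so du = (6*y - 1) dy.
Rewriting, the integral becomes -2·∫ sin(u) du = -2·-cos(u).
Substituting back, u = 3*y**2 - y + 1.

2*cos(3*y**2 - y + 1) + C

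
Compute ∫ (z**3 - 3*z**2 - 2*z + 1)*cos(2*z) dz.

z**3*sin(2*z)/2 - 3*z**2*sin(2*z)/2 + 3*z**2*cos(2*z)/4 - 7*z*sin(2*z)/4 - 3*z*cos(2*z)/2 + 5*sin(2*z)/4 - 7*cos(2*z)/8 + C

Use integration by parts with u = z**3 - 3*z**2 - 2*z + 1, dv = cos(2*z) dz, so v = sin(2*z)/2.
Apply parts 3 times (tabular method): alternate signs, differentiate u down to 0, integrate dv up.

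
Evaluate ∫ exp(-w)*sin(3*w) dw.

Let I denote the integral. Integrate by parts with u = sin(3*w), dv = exp(-w) dw, so v = -exp(-w): I = -exp(-w)*sin(3*w) + 3·∫ exp(-w)*cos(3*w) dw.
Apply parts again with u = cos(3*w), dv = exp(-w) dw: ∫ exp(-w)*cos(3*w) dw = -exp(-w)*cos(3*w) − 3·I. Substituting back brings back I: I = -exp(-w)*sin(3*w) - 3*exp(-w)*cos(3*w) − 9·I.
Solving for I: (1 + 9)·I equals the remaining terms, so I = (1/10)·(-exp(-w)*sin(3*w) - 3*exp(-w)*cos(3*w)).

-exp(-w)*sin(3*w)/10 - 3*exp(-w)*cos(3*w)/10 + C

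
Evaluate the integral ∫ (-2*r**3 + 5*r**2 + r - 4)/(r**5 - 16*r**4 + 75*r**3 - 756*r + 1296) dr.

365*log(r - 6)/243 - 12*log(r - 4)/7 + 5*log(r - 3)/27 + 46*log(r + 3)/1701 + 125/(27*r - 162) + C

Factor the denominator: (r - 6)**2*(r - 4)*(r - 3)*(r + 3).
Partial-fraction decomposition: 46/(1701*(r + 3)) + 5/(27*(r - 3)) - 12/(7*(r - 4)) + 365/(243*(r - 6)) - 125/(27*(r - 6)**2).
Integrate each term; A/(r−a) gives A·log|r−a|; A/(r−a)² gives −A/(r−a).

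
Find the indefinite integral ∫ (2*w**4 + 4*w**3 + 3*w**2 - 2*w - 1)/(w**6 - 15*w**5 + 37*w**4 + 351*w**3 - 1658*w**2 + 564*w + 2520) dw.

1051*log(w - 7)/80 - 1240361*log(w - 6)/94864 - 71*log(w - 2)/1680 + log(w + 1)/2352 - 139*log(w + 5)/6776 + 3551/(308*w - 1848) + C

Factor the denominator: (w - 7)*(w - 6)**2*(w - 2)*(w + 1)*(w + 5).
Partial-fraction decomposition: -139/(6776*(w + 5)) + 1/(2352*(w + 1)) - 71/(1680*(w - 2)) - 1240361/(94864*(w - 6)) - 3551/(308*(w - 6)**2) + 1051/(80*(w - 7)).
Integrate each term; A/(w−a) gives A·log|w−a|; A/(w−a)² gives −A/(w−a).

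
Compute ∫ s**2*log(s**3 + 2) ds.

s**3*log(s**3 + 2)/3 - s**3/3 + 2*log(s**3 + 2)/3 + C

Let u = s**3 + 2, so du = (3*s**2) ds.
The integral becomes (1/3)·∫ log(u) du; integrate by parts with u′=log(u), dv′=du.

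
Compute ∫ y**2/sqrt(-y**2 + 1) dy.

-y*sqrt(-y**2 + 1)/2 + asin(y)/2 + C

Substitute y = sin(θ), so dy = cos(θ) dθ and the radical becomes sqrt(-y**2 + 1) = cos(θ) by the Pythagorean identity.
Integrate the resulting trig expression in θ, then back-substitute θ = asin(y), sin(θ) = y, cos(θ) = sqrt(-y**2 + 1) (absorbing any constant into C).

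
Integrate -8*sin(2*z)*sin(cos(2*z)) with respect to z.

-4*cos(cos(2*z)) + C

Let u = cos(2*z), so du = (-2*sin(2*z)) dz.
Rewriting, the integral becomes 4·∫ sin(u) du = 4·-cos(u).
Substituting back, u = cos(2*z).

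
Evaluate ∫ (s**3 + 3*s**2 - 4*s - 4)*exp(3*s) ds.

Use integration by parts with u = s**3 + 3*s**2 - 4*s - 4, dv = exp(3*s) ds, so v = exp(3*s)/3.
Apply parts 3 times (tabular method): alternate signs, differentiate u down to 0, integrate dv up.

(9*s**3 + 18*s**2 - 48*s - 20)*exp(3*s)/27 + C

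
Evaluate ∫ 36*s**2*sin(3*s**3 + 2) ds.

-4*cos(3*s**3 + 2) + C

Let u = 3*s**3 + 2, so du = (9*s**2) ds.
Rewriting, the integral becomes 4·∫ sin(u) du = 4·-cos(u).
Substituting back, u = 3*s**3 + 2.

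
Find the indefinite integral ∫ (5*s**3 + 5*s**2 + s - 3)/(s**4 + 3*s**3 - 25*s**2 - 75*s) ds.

log(s)/25 + 47*log(s - 5)/25 - 2*log(s + 3) + 127*log(s + 5)/25 + C

Factor the denominator: s*(s - 5)*(s + 3)*(s + 5).
Partial-fraction decomposition: 127/(25*(s + 5)) - 2/(s + 3) + 47/(25*(s - 5)) + 1/(25*s).
Integrate each term: A/(s−a) contributes A·log|s−a|.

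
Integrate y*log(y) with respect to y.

y**2*log(y)/2 - y**2/4 + C

Use integration by parts with u = log(y), dv = y dy.
Then du = 1/y dy and v = y**2/2.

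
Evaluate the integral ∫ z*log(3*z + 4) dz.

z**2*log(3*z + 4)/2 - z**2/4 + 2*z/3 - 8*log(3*z + 4)/9 + C

Use integration by parts with u = log(3*z + 4), dv = z dz.
Then du = 3/(3*z + 4) dz and v = z**2/2.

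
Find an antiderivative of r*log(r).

Use integration by parts with u = log(r), dv = r dr.
Then du = 1/r dr and v = r**2/2.

r**2*log(r)/2 - r**2/4 + C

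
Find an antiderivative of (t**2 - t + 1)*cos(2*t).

Use integration by parts with u = t**2 - t + 1, dv = cos(2*t) dt, so v = sin(2*t)/2.
Apply parts 2 times (tabular method): alternate signs, differentiate u down to 0, integrate dv up.

t**2*sin(2*t)/2 - t*sin(2*t)/2 + t*cos(2*t)/2 + sin(2*t)/4 - cos(2*t)/4 + C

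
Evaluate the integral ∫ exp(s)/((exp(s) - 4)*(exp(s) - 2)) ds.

log(exp(s) - 4)/2 - log(exp(s) - 2)/2 + C

Let u = e^s, du = e^s ds.
The integral becomes ∫ du/((u-4)(u-2)); decompose into partial fractions.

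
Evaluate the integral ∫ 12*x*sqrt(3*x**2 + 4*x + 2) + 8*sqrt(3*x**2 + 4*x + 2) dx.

Let u = 3*x**2 + 4*x + 2, so du = (6*x + 4) dx.
Rewriting, the integral becomes 2·∫ √u du = 2·(2/3)u^(3/2).
Substituting back, u = 3*x**2 + 4*x + 2.

4*(3*x**2 + 4*x + 2)**(3/2)/3 + C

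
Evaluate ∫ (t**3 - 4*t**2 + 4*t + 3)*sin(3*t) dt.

Use integration by parts with u = t**3 - 4*t**2 + 4*t + 3, dv = sin(3*t) dt, so v = -cos(3*t)/3.
Apply parts 3 times (tabular method): alternate signs, differentiate u down to 0, integrate dv up.

-t**3*cos(3*t)/3 + t**2*sin(3*t)/3 + 4*t**2*cos(3*t)/3 - 8*t*sin(3*t)/9 - 10*t*cos(3*t)/9 + 10*sin(3*t)/27 - 35*cos(3*t)/27 + C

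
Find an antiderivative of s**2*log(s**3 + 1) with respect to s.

s**3*log(s**3 + 1)/3 - s**3/3 + log(s**3 + 1)/3 + C

Let u = s**3 + 1, so du = (3*s**2) ds.
The integral becomes (1/3)·∫ log(u) du; integrate by parts with u′=log(u), dv′=du.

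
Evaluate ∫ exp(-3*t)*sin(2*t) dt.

-3*exp(-3*t)*sin(2*t)/13 - 2*exp(-3*t)*cos(2*t)/13 + C

Let I denote the integral. Integrate by parts with u = sin(2*t), dv = exp(-3*t) dt, so v = -exp(-3*t)/3: I = -exp(-3*t)*sin(2*t)/3 + (2/3)·∫ exp(-3*t)*cos(2*t) dt.
Apply parts again with u = cos(2*t), dv = exp(-3*t) dt: ∫ exp(-3*t)*cos(2*t) dt = -exp(-3*t)*cos(2*t)/3 − (2/3)·I. Substituting back brings back I: I = -exp(-3*t)*sin(2*t)/3 - 2*exp(-3*t)*cos(2*t)/9 − (4/9)·I.
Solving for I: (1 + 4/9)·I equals the remaining terms, so I = (9/13)·(-exp(-3*t)*sin(2*t)/3 - 2*exp(-3*t)*cos(2*t)/9).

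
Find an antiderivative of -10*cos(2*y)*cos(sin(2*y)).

-5*sin(sin(2*y)) + C

Let u = sin(2*y), so du = (2*cos(2*y)) dy.
Rewriting, the integral becomes -5·∫ cos(u) du = -5·sin(u).
Substituting back, u = sin(2*y).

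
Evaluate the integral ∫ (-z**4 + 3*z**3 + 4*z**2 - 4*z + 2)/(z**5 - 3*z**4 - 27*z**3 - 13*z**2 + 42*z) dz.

Factor the denominator: z*(z - 7)*(z - 1)*(z + 2)*(z + 3).
Partial-fraction decomposition: -14/(15*(z + 3)) + 7/(27*(z + 2)) - 1/(18*(z - 1)) - 601/(1890*(z - 7)) + 1/(21*z).
Integrate each term: A/(z−a) contributes A·log|z−a|.

log(z)/21 - 601*log(z - 7)/1890 - log(z - 1)/18 + 7*log(z + 2)/27 - 14*log(z + 3)/15 + C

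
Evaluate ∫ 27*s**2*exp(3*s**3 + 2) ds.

Let u = 3*s**3 + 2, so du = (9*s**2) ds.
Rewriting, the integral becomes 3·∫ e^u du = 3·e^u.
Substituting back, u = 3*s**3 + 2.

3*exp(3*s**3 + 2) + C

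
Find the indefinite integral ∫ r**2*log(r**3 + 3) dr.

r**3*log(r**3 + 3)/3 - r**3/3 + log(r**3 + 3) + C

Let u = r**3 + 3, so du = (3*r**2) dr.
The integral becomes (1/3)·∫ log(u) du; integrate by parts with u′=log(u), dv′=du.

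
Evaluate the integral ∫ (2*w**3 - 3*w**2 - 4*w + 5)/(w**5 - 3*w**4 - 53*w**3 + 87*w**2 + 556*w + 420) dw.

Factor the denominator: (w - 7)*(w - 5)*(w + 1)*(w + 2)*(w + 6).
Partial-fraction decomposition: -511/(2860*(w + 6)) + 5/(84*(w + 2)) + 1/(60*(w + 1)) - 40/(231*(w - 5)) + 43/(156*(w - 7)).
Integrate each term: A/(w−a) contributes A·log|w−a|.

43*log(w - 7)/156 - 40*log(w - 5)/231 + log(w + 1)/60 + 5*log(w + 2)/84 - 511*log(w + 6)/2860 + C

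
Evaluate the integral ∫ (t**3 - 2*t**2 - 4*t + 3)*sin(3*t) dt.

Use integration by parts with u = t**3 - 2*t**2 - 4*t + 3, dv = sin(3*t) dt, so v = -cos(3*t)/3.
Apply parts 3 times (tabular method): alternate signs, differentiate u down to 0, integrate dv up.

-t**3*cos(3*t)/3 + t**2*sin(3*t)/3 + 2*t**2*cos(3*t)/3 - 4*t*sin(3*t)/9 + 14*t*cos(3*t)/9 - 14*sin(3*t)/27 - 31*cos(3*t)/27 + C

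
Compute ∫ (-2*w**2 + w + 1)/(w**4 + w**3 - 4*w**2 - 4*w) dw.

-log(w)/4 - 5*log(w - 2)/24 - 2*log(w + 1)/3 + 9*log(w + 2)/8 + C

Factor the denominator: w*(w - 2)*(w + 1)*(w + 2).
Partial-fraction decomposition: 9/(8*(w + 2)) - 2/(3*(w + 1)) - 5/(24*(w - 2)) - 1/(4*w).
Integrate each term: A/(w−a) contributes A·log|w−a|.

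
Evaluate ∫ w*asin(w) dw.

w**2*asin(w)/2 + w*sqrt(-w**2 + 1)/4 - asin(w)/4 + C

Use integration by parts with u = arcsin(w), dv = w dw.
Then du = 1/sqrt(-w**2 + 1) dw.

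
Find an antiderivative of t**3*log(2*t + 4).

t**4*log(2*t + 4)/4 - t**4/16 + t**3/6 - t**2/2 + 2*t - 4*log(t + 2) + C

Use integration by parts with u = log(2*t + 4), dv = t**3 dt.
Then du = 2/(2*t + 4) dt and v = t**4/4.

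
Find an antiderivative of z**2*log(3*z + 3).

z**3*log(3*z + 3)/3 - z**3/9 + z**2/6 - z/3 + log(z + 1)/3 + C

Use integration by parts with u = log(3*z + 3), dv = z**2 dz.
Then du = 3/(3*z + 3) dz and v = z**3/3.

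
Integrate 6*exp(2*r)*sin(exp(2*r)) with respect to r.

-3*cos(exp(2*r)) + C

Let u = exp(2*r), so du = (2*exp(2*r)) dr.
Rewriting, the integral becomes 3·∫ sin(u) du = 3·-cos(u).
Substituting back, u = exp(2*r).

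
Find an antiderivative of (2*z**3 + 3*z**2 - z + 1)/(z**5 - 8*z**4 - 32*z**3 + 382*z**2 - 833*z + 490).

Factor the denominator: (z - 7)*(z - 5)*(z - 2)*(z - 1)*(z + 7).
Partial-fraction decomposition: -59/(1344*(z + 7)) - 5/(192*(z - 1)) + 1/(5*(z - 2)) - 107/(96*(z - 5)) + 827/(840*(z - 7)).
Integrate each term: A/(z−a) contributes A·log|z−a|.

827*log(z - 7)/840 - 107*log(z - 5)/96 + log(z - 2)/5 - 5*log(z - 1)/192 - 59*log(z + 7)/1344 + C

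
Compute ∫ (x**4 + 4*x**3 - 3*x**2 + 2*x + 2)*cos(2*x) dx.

x**4*sin(2*x)/2 + 2*x**3*sin(2*x) + x**3*cos(2*x) - 3*x**2*sin(2*x) + 3*x**2*cos(2*x) - 2*x*sin(2*x) - 3*x*cos(2*x) + 5*sin(2*x)/2 - cos(2*x) + C

Use integration by parts with u = x**4 + 4*x**3 - 3*x**2 + 2*x + 2, dv = cos(2*x) dx, so v = sin(2*x)/2.
Apply parts 4 times (tabular method): alternate signs, differentiate u down to 0, integrate dv up.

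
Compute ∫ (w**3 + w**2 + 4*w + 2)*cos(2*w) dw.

w**3*sin(2*w)/2 + w**2*sin(2*w)/2 + 3*w**2*cos(2*w)/4 + 5*w*sin(2*w)/4 + w*cos(2*w)/2 + 3*sin(2*w)/4 + 5*cos(2*w)/8 + C

Use integration by parts with u = w**3 + w**2 + 4*w + 2, dv = cos(2*w) dw, so v = sin(2*w)/2.
Apply parts 3 times (tabular method): alternate signs, differentiate u down to 0, integrate dv up.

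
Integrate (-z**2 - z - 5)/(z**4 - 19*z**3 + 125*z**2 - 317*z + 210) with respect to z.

Factor the denominator: (z - 7)*(z - 6)*(z - 5)*(z - 1).
Partial-fraction decomposition: 7/(120*(z - 1)) - 35/(8*(z - 5)) + 47/(5*(z - 6)) - 61/(12*(z - 7)).
Integrate each term: A/(z−a) contributes A·log|z−a|.

-61*log(z - 7)/12 + 47*log(z - 6)/5 - 35*log(z - 5)/8 + 7*log(z - 1)/120 + C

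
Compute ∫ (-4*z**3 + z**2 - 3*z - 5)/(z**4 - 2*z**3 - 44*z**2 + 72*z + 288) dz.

-851*log(z - 6)/192 + 257*log(z - 4)/120 + 37*log(z + 2)/192 - 913*log(z + 6)/480 + C

Factor the denominator: (z - 6)*(z - 4)*(z + 2)*(z + 6).
Partial-fraction decomposition: -913/(480*(z + 6)) + 37/(192*(z + 2)) + 257/(120*(z - 4)) - 851/(192*(z - 6)).
Integrate each term: A/(z−a) contributes A·log|z−a|.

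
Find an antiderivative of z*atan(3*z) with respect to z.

z**2*atan(3*z)/2 - z/6 + atan(3*z)/18 + C

Use integration by parts with u = arctan(3*z), dv = z dz.
Then du = 3/(9*z**2 + 1) dz.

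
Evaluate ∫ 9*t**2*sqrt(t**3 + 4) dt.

Let u = t**3 + 4, so du = (3*t**2) dt.
Rewriting, the integral becomes 3·∫ √u du = 3·(2/3)u^(3/2).
Substituting back, u = t**3 + 4.

2*(t**3 + 4)**(3/2) + C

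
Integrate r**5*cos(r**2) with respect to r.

Let u = r², du = 2r dr; rewrite as (1/2)∫ u^2·cos(1u) du.
Now integrate by parts 2 times.

r**4*sin(r**2)/2 + r**2*cos(r**2) - sin(r**2) + C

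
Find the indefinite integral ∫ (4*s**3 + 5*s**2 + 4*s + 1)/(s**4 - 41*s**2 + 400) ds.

323*log(s - 5)/45 - 353*log(s - 4)/72 - 191*log(s + 4)/72 + 197*log(s + 5)/45 + C

Factor the denominator: (s - 5)*(s - 4)*(s + 4)*(s + 5).
Partial-fraction decomposition: 197/(45*(s + 5)) - 191/(72*(s + 4)) - 353/(72*(s - 4)) + 323/(45*(s - 5)).
Integrate each term: A/(s−a) contributes A·log|s−a|.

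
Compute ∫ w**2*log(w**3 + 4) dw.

Let u = w**3 + 4, so du = (3*w**2) dw.
The integral becomes (1/3)·∫ log(u) du; integrate by parts with u′=log(u), dv′=du.

w**3*log(w**3 + 4)/3 - w**3/3 + 4*log(w**3 + 4)/3 + C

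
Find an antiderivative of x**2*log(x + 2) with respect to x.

Use integration by parts with u = log(x + 2), dv = x**2 dx.
Then du = 1/(x + 2) dx and v = x**3/3.

x**3*log(x + 2)/3 - x**3/9 + x**2/3 - 4*x/3 + 8*log(x + 2)/3 + C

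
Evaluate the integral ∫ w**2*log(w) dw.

w**3*log(w)/3 - w**3/9 + C

Use integration by parts with u = log(w), dv = w**2 dw.
Then du = 1/w dw and v = w**3/3.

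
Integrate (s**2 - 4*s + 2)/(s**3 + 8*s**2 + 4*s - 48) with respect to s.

Factor the denominator: (s - 2)*(s + 4)*(s + 6).
Partial-fraction decomposition: 31/(8*(s + 6)) - 17/(6*(s + 4)) - 1/(24*(s - 2)).
Integrate each term: A/(s−a) contributes A·log|s−a|.

-log(s - 2)/24 - 17*log(s + 4)/6 + 31*log(s + 6)/8 + C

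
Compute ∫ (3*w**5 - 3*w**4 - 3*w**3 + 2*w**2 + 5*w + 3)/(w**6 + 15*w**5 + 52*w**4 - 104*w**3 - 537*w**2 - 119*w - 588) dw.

63*log(w - 3)/1000 + 173*log(w + 4)/51 - 32851*log(w + 7)/75000 - 3643*log(w**2 + 1)/425000 - 99*atan(w)/212500 + 18843/(500*w + 3500) + C

Factor the denominator: (w - 3)*(w + 4)*(w + 7)**2*(w**2 + 1).
Partial-fraction decomposition: -(3643*w + 99)/(212500*(w**2 + 1)) - 32851/(75000*(w + 7)) - 18843/(500*(w + 7)**2) + 173/(51*(w + 4)) + 63/(1000*(w - 3)).
Integrate each term; A/(w−a) gives A·log|w−a|; the (Bw+D)/(w²+p²) term gives a log and an atan.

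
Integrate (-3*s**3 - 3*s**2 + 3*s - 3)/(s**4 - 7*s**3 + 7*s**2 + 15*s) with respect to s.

-log(s)/5 - 73*log(s - 5)/10 + 17*log(s - 3)/4 + log(s + 1)/4 + C

Factor the denominator: s*(s - 5)*(s - 3)*(s + 1).
Partial-fraction decomposition: 1/(4*(s + 1)) + 17/(4*(s - 3)) - 73/(10*(s - 5)) - 1/(5*s).
Integrate each term: A/(s−a) contributes A·log|s−a|.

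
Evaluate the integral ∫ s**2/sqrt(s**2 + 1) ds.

s*sqrt(s**2 + 1)/2 - log(s + sqrt(s**2 + 1))/2 + C

Substitute s = tan(θ), so ds = sec(θ)^2 dθ and the radical becomes sqrt(s**2 + 1) = sec(θ) by the Pythagorean identity.
Integrate the resulting trig expression in θ, then back-substitute tan(θ) = s, sec(θ) = sqrt(s**2 + 1) (absorbing any constant into C).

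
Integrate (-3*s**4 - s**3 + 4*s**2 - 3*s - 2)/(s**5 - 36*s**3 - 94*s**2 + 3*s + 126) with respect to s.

Factor the denominator: (s - 7)*(s - 1)*(s + 2)*(s + 3)**2.
Partial-fraction decomposition: -729/(800*(s + 3)) + 173/(40*(s + 3)**2) - 20/(27*(s + 2)) + 5/(288*(s - 1)) - 7373/(5400*(s - 7)).
Integrate each term; A/(s−a) gives A·log|s−a|; A/(s−a)² gives −A/(s−a).

-7373*log(s - 7)/5400 + 5*log(s - 1)/288 - 20*log(s + 2)/27 - 729*log(s + 3)/800 - 173/(40*s + 120) + C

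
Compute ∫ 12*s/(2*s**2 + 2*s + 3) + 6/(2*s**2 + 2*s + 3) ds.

3*log(2*s**2 + 2*s + 3) + C

Let u = 2*s**2 + 2*s + 3, so du = (4*s + 2) ds.
Rewriting, the integral becomes 3·∫ 1/u du = 3·log(u).
Substituting back, u = 2*s**2 + 2*s + 3.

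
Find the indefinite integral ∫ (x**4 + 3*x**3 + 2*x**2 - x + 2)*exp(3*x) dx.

Use integration by parts with u = x**4 + 3*x**3 + 2*x**2 - x + 2, dv = exp(3*x) dx, so v = exp(3*x)/3.
Apply parts 4 times (tabular method): alternate signs, differentiate u down to 0, integrate dv up.

(27*x**4 + 45*x**3 + 9*x**2 - 33*x + 65)*exp(3*x)/81 + C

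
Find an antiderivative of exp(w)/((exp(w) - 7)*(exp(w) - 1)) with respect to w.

Let u = e^w, du = e^w dw.
The integral becomes ∫ du/((u-1)(u-7)); decompose into partial fractions.

log(exp(w) - 7)/6 - log(exp(w) - 1)/6 + C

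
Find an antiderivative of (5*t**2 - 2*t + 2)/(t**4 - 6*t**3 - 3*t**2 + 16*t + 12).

85*log(t - 6)/98 - log(t - 2)/2 - 18*log(t + 1)/49 - 3/(7*t + 7) + C

Factor the denominator: (t - 6)*(t - 2)*(t + 1)**2.
Partial-fraction decomposition: -18/(49*(t + 1)) + 3/(7*(t + 1)**2) - 1/(2*(t - 2)) + 85/(98*(t - 6)).
Integrate each term; A/(t−a) gives A·log|t−a|; A/(t−a)² gives −A/(t−a).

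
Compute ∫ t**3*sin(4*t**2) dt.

-t**2*cos(4*t**2)/8 + sin(4*t**2)/32 + C

Let u = t², du = 2t dt; rewrite as (1/2)∫ u^1·sin(4u) du.
Now integrate by parts 1 time.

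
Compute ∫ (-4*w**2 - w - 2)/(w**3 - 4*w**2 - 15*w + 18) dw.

Factor the denominator: (w - 6)*(w - 1)*(w + 3).
Partial-fraction decomposition: -35/(36*(w + 3)) + 7/(20*(w - 1)) - 152/(45*(w - 6)).
Integrate each term: A/(w−a) contributes A·log|w−a|.

-152*log(w - 6)/45 + 7*log(w - 1)/20 - 35*log(w + 3)/36 + C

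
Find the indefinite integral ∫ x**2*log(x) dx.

x**3*log(x)/3 - x**3/9 + C

Use integration by parts with u = log(x), dv = x**2 dx.
Then du = 1/x dx and v = x**3/3.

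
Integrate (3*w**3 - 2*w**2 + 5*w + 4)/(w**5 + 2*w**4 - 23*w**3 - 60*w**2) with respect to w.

Factor the denominator: w**2*(w - 5)*(w + 3)*(w + 4).
Partial-fraction decomposition: -5/(3*(w + 4)) + 55/(36*(w + 3)) + 59/(300*(w - 5)) - 13/(225*w) - 1/(15*w**2).
Integrate each term; A/(w−a) gives A·log|w−a|; A/(w−a)² gives −A/(w−a).

-13*log(w)/225 + 59*log(w - 5)/300 + 55*log(w + 3)/36 - 5*log(w + 4)/3 + 1/(15*w) + C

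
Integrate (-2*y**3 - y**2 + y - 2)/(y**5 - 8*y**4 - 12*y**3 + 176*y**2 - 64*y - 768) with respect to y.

-29*log(y - 6)/20 + 1591*log(y - 4)/1152 - log(y + 2)/72 + 53*log(y + 4)/640 - 71/(48*y - 192) + C

Factor the denominator: (y - 6)*(y - 4)**2*(y + 2)*(y + 4).
Partial-fraction decomposition: 53/(640*(y + 4)) - 1/(72*(y + 2)) + 1591/(1152*(y - 4)) + 71/(48*(y - 4)**2) - 29/(20*(y - 6)).
Integrate each term; A/(y−a) gives A·log|y−a|; A/(y−a)² gives −A/(y−a).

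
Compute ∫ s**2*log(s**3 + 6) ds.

s**3*log(s**3 + 6)/3 - s**3/3 + 2*log(s**3 + 6) + C

Let u = s**3 + 6, so du = (3*s**2) ds.
The integral becomes (1/3)·∫ log(u) du; integrate by parts with u′=log(u), dv′=du.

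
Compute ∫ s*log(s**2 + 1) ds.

Let u = s**2 + 1, so du = (2*s) ds.
The integral becomes (1/2)·∫ log(u) du; integrate by parts with u′=log(u), dv′=du.

s**2*log(s**2 + 1)/2 - s**2/2 + log(s**2 + 1)/2 + C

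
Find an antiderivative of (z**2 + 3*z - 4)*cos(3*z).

Use integration by parts with u = z**2 + 3*z - 4, dv = cos(3*z) dz, so v = sin(3*z)/3.
Apply parts 2 times (tabular method): alternate signs, differentiate u down to 0, integrate dv up.

z**2*sin(3*z)/3 + z*sin(3*z) + 2*z*cos(3*z)/9 - 38*sin(3*z)/27 + cos(3*z)/3 + C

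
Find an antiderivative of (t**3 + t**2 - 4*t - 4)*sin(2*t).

-t**3*cos(2*t)/2 + 3*t**2*sin(2*t)/4 - t**2*cos(2*t)/2 + t*sin(2*t)/2 + 11*t*cos(2*t)/4 - 11*sin(2*t)/8 + 9*cos(2*t)/4 + C

Use integration by parts with u = t**3 + t**2 - 4*t - 4, dv = sin(2*t) dt, so v = -cos(2*t)/2.
Apply parts 3 times (tabular method): alternate signs, differentiate u down to 0, integrate dv up.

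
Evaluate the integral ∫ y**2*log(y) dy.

y**3*log(y)/3 - y**3/9 + C

Use integration by parts with u = log(y), dv = y**2 dy.
Then du = 1/y dy and v = y**3/3.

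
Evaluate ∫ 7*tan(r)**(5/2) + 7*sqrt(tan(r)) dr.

Let u = tan(r), so du = (tan(r)**2 + 1) dr.
Rewriting, the integral becomes 7·∫ √u du = 7·(2/3)u^(3/2).
Substituting back, u = tan(r).

14*tan(r)**(3/2)/3 + C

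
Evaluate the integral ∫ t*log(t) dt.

Use integration by parts with u = log(t), dv = t dt.
Then du = 1/t dt and v = t**2/2.

t**2*log(t)/2 - t**2/4 + C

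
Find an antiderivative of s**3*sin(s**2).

-s**2*cos(s**2)/2 + sin(s**2)/2 + C

Let u = s², du = 2s ds; rewrite as (1/2)∫ u^1·sin(1u) du.
Now integrate by parts 1 time.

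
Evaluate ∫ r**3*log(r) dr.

r**4*log(r)/4 - r**4/16 + C

Use integration by parts with u = log(r), dv = r**3 dr.
Then du = 1/r dr and v = r**4/4.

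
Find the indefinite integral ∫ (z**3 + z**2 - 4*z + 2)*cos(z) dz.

z**3*sin(z) + z**2*sin(z) + 3*z**2*cos(z) - 10*z*sin(z) + 2*z*cos(z) - 10*cos(z) + C

Use integration by parts with u = z**3 + z**2 - 4*z + 2, dv = cos(z) dz, so v = sin(z).
Apply parts 3 times (tabular method): alternate signs, differentiate u down to 0, integrate dv up.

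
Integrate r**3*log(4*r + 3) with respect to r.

Use integration by parts with u = log(4*r + 3), dv = r**3 dr.
Then du = 4/(4*r + 3) dr and v = r**4/4.

r**4*log(4*r + 3)/4 - r**4/16 + r**3/16 - 9*r**2/128 + 27*r/256 - 81*log(4*r + 3)/1024 + C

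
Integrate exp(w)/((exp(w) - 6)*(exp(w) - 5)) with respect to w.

Let u = e^w, du = e^w dw.
The integral becomes ∫ du/((u-6)(u-5)); decompose into partial fractions.

log(exp(w) - 6) - log(exp(w) - 5) + C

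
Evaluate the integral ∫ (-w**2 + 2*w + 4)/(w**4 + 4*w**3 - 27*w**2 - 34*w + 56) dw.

Factor the denominator: (w - 4)*(w - 1)*(w + 2)*(w + 7).
Partial-fraction decomposition: 59/(440*(w + 7)) - 2/(45*(w + 2)) - 5/(72*(w - 1)) - 2/(99*(w - 4)).
Integrate each term: A/(w−a) contributes A·log|w−a|.

-2*log(w - 4)/99 - 5*log(w - 1)/72 - 2*log(w + 2)/45 + 59*log(w + 7)/440 + C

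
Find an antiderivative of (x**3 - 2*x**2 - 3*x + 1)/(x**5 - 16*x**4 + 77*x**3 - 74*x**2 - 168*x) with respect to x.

-log(x)/168 + 75*log(x - 7)/56 - 127*log(x - 6)/84 + 7*log(x - 4)/40 + log(x + 1)/280 + C

Factor the denominator: x*(x - 7)*(x - 6)*(x - 4)*(x + 1).
Partial-fraction decomposition: 1/(280*(x + 1)) + 7/(40*(x - 4)) - 127/(84*(x - 6)) + 75/(56*(x - 7)) - 1/(168*x).
Integrate each term: A/(x−a) contributes A·log|x−a|.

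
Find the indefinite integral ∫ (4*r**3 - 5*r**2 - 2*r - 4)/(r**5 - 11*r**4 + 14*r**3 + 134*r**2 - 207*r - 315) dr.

1109*log(r - 7)/640 - 361*log(r - 5)/192 + 53*log(r - 3)/192 + 11*log(r + 1)/384 - 151*log(r + 3)/960 + C

Factor the denominator: (r - 7)*(r - 5)*(r - 3)*(r + 1)*(r + 3).
Partial-fraction decomposition: -151/(960*(r + 3)) + 11/(384*(r + 1)) + 53/(192*(r - 3)) - 361/(192*(r - 5)) + 1109/(640*(r - 7)).
Integrate each term: A/(r−a) contributes A·log|r−a|.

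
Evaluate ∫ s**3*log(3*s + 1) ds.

s**4*log(3*s + 1)/4 - s**4/16 + s**3/36 - s**2/72 + s/108 - log(3*s + 1)/324 + C

Use integration by parts with u = log(3*s + 1), dv = s**3 ds.
Then du = 3/(3*s + 1) ds and v = s**4/4.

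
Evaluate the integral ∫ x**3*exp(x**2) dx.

Let u = x², du = 2x dx; rewrite as (1/2)∫ u^1·exp(1u) du.
Now integrate by parts 1 time.

(x**2 - 1)*exp(x**2)/2 + C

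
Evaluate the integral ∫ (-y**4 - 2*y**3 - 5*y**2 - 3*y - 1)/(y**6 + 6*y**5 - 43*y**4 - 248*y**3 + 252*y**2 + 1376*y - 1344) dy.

Factor the denominator: (y - 6)*(y - 2)*(y - 1)*(y + 4)**2*(y + 7).
Partial-fraction decomposition: 485/(2106*(y + 7)) - 2561/(13500*(y + 4)) + 197/(900*(y + 4)**2) - 3/(250*(y - 1)) + 59/(1296*(y - 2)) - 1927/(26000*(y - 6)).
Integrate each term; A/(y−a) gives A·log|y−a|; A/(y−a)² gives −A/(y−a).

-1927*log(y - 6)/26000 + 59*log(y - 2)/1296 - 3*log(y - 1)/250 - 2561*log(y + 4)/13500 + 485*log(y + 7)/2106 - 197/(900*y + 3600) + C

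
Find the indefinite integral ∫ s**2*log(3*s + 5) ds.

s**3*log(3*s + 5)/3 - s**3/9 + 5*s**2/18 - 25*s/27 + 125*log(3*s + 5)/81 + C

Use integration by parts with u = log(3*s + 5), dv = s**2 ds.
Then du = 3/(3*s + 5) ds and v = s**3/3.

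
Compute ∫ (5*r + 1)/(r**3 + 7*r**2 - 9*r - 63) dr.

Factor the denominator: (r - 3)*(r + 3)*(r + 7).
Partial-fraction decomposition: -17/(20*(r + 7)) + 7/(12*(r + 3)) + 4/(15*(r - 3)).
Integrate each term: A/(r−a) contributes A·log|r−a|.

4*log(r - 3)/15 + 7*log(r + 3)/12 - 17*log(r + 7)/20 + C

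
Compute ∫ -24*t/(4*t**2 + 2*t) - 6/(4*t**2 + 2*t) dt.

Let u = 4*t**2 + 2*t, so du = (8*t + 2) dt.
Rewriting, the integral becomes -3·∫ 1/u du = -3·log(u).
Substituting back, u = 4*t**2 + 2*t.

-3*log(4*t**2 + 2*t) + C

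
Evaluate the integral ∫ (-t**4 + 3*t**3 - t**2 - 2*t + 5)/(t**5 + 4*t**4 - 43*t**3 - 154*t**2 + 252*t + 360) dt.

-691*log(t - 6)/3696 - 5*log(t - 2)/672 + log(t + 1)/210 + 505*log(t + 5)/154 - 1963*log(t + 6)/480 + C

Factor the denominator: (t - 6)*(t - 2)*(t + 1)*(t + 5)*(t + 6).
Partial-fraction decomposition: -1963/(480*(t + 6)) + 505/(154*(t + 5)) + 1/(210*(t + 1)) - 5/(672*(t - 2)) - 691/(3696*(t - 6)).
Integrate each term: A/(t−a) contributes A·log|t−a|.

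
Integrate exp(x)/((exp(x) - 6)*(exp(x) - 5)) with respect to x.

Let u = e^x, du = e^x dx.
The integral becomes ∫ du/((u-6)(u-5)); decompose into partial fractions.

log(exp(x) - 6) - log(exp(x) - 5) + C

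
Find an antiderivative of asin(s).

s*asin(s) + sqrt(-s**2 + 1) + C

Use integration by parts with u = arcsin(s), dv = ds.
Then du = 1/sqrt(-s**2 + 1) ds.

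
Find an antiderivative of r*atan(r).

r**2*atan(r)/2 - r/2 + atan(r)/2 + C

Use integration by parts with u = arctan(r), dv = r dr.
Then du = 1/(r**2 + 1) dr.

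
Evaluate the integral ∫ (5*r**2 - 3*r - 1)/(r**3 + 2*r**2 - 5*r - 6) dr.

Factor the denominator: (r - 2)*(r + 1)*(r + 3).
Partial-fraction decomposition: 53/(10*(r + 3)) - 7/(6*(r + 1)) + 13/(15*(r - 2)).
Integrate each term: A/(r−a) contributes A·log|r−a|.

13*log(r - 2)/15 - 7*log(r + 1)/6 + 53*log(r + 3)/10 + C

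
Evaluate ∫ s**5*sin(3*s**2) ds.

-s**4*cos(3*s**2)/6 + s**2*sin(3*s**2)/9 + cos(3*s**2)/27 + C

Let u = s², du = 2s ds; rewrite as (1/2)∫ u^2·sin(3u) du.
Now integrate by parts 2 times.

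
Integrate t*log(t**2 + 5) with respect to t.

Let u = t**2 + 5, so du = (2*t) dt.
The integral becomes (1/2)·∫ log(u) du; integrate by parts with u′=log(u), dv′=du.

t**2*log(t**2 + 5)/2 - t**2/2 + 5*log(t**2 + 5)/2 + C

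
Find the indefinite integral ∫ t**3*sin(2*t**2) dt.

-t**2*cos(2*t**2)/4 + sin(2*t**2)/8 + C

Let u = t², du = 2t dt; rewrite as (1/2)∫ u^1·sin(2u) du.
Now integrate by parts 1 time.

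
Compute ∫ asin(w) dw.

w*asin(w) + sqrt(-w**2 + 1) + C

Use integration by parts with u = arcsin(w), dv = dw.
Then du = 1/sqrt(-w**2 + 1) dw.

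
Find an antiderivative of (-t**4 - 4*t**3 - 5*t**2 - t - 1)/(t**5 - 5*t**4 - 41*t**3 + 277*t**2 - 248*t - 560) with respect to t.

-157*log(t - 5)/9 + 50178*log(t - 4)/3025 + log(t + 1)/450 - 317*log(t + 7)/2178 - 597/(55*t - 220) + C

Factor the denominator: (t - 5)*(t - 4)**2*(t + 1)*(t + 7).
Partial-fraction decomposition: -317/(2178*(t + 7)) + 1/(450*(t + 1)) + 50178/(3025*(t - 4)) + 597/(55*(t - 4)**2) - 157/(9*(t - 5)).
Integrate each term; A/(t−a) gives A·log|t−a|; A/(t−a)² gives −A/(t−a).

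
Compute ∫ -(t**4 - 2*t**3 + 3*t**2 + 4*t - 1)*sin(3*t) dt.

t**4*cos(3*t)/3 - 4*t**3*sin(3*t)/9 - 2*t**3*cos(3*t)/3 + 2*t**2*sin(3*t)/3 + 5*t**2*cos(3*t)/9 - 10*t*sin(3*t)/27 + 16*t*cos(3*t)/9 - 16*sin(3*t)/27 - 37*cos(3*t)/81 + C

Use integration by parts with u = t**4 - 2*t**3 + 3*t**2 + 4*t - 1, dv = -sin(3*t) dt, so v = cos(3*t)/3.
Apply parts 4 times (tabular method): alternate signs, differentiate u down to 0, integrate dv up.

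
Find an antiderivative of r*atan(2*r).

Use integration by parts with u = arctan(2*r), dv = r dr.
Then du = 2/(4*r**2 + 1) dr.

r**2*atan(2*r)/2 - r/4 + atan(2*r)/8 + C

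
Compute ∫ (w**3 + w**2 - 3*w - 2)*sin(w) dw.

-w**3*cos(w) + 3*w**2*sin(w) - w**2*cos(w) + 2*w*sin(w) + 9*w*cos(w) - 9*sin(w) + 4*cos(w) + C

Use integration by parts with u = w**3 + w**2 - 3*w - 2, dv = sin(w) dw, so v = -cos(w).
Apply parts 3 times (tabular method): alternate signs, differentiate u down to 0, integrate dv up.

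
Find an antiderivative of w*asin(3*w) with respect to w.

Use integration by parts with u = arcsin(3*w), dv = w dw.
Then du = 3/sqrt(-9*w**2 + 1) dw.

w**2*asin(3*w)/2 + w*sqrt(-9*w**2 + 1)/12 - asin(3*w)/36 + C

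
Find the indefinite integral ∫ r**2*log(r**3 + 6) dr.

r**3*log(r**3 + 6)/3 - r**3/3 + 2*log(r**3 + 6) + C

Let u = r**3 + 6, so du = (3*r**2) dr.
The integral becomes (1/3)·∫ log(u) du; integrate by parts with u′=log(u), dv′=du.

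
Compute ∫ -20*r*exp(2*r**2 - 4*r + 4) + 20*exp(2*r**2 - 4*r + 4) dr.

-5*exp(2*r**2 - 4*r + 4) + C

Let u = 2*r**2 - 4*r + 4, so du = (4*r - 4) dr.
Rewriting, the integral becomes -5·∫ e^u du = -5·e^u.
Substituting back, u = 2*r**2 - 4*r + 4.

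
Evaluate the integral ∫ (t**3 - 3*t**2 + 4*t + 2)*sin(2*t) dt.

Use integration by parts with u = t**3 - 3*t**2 + 4*t + 2, dv = sin(2*t) dt, so v = -cos(2*t)/2.
Apply parts 3 times (tabular method): alternate signs, differentiate u down to 0, integrate dv up.

-t**3*cos(2*t)/2 + 3*t**2*sin(2*t)/4 + 3*t**2*cos(2*t)/2 - 3*t*sin(2*t)/2 - 5*t*cos(2*t)/4 + 5*sin(2*t)/8 - 7*cos(2*t)/4 + C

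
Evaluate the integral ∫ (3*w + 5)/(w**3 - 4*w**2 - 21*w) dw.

-5*log(w)/21 + 13*log(w - 7)/35 - 2*log(w + 3)/15 + C

Factor the denominator: w*(w - 7)*(w + 3).
Partial-fraction decomposition: -2/(15*(w + 3)) + 13/(35*(w - 7)) - 5/(21*w).
Integrate each term: A/(w−a) contributes A·log|w−a|.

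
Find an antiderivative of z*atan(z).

Use integration by parts with u = arctan(z), dv = z dz.
Then du = 1/(z**2 + 1) dz.

z**2*atan(z)/2 - z/2 + atan(z)/2 + C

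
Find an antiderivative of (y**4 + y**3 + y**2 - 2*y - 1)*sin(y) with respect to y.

Use integration by parts with u = y**4 + y**3 + y**2 - 2*y - 1, dv = sin(y) dy, so v = -cos(y).
Apply parts 4 times (tabular method): alternate signs, differentiate u down to 0, integrate dv up.

-y**4*cos(y) + 4*y**3*sin(y) - y**3*cos(y) + 3*y**2*sin(y) + 11*y**2*cos(y) - 22*y*sin(y) + 8*y*cos(y) - 8*sin(y) - 21*cos(y) + C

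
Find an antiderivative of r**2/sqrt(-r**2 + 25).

-r*sqrt(-r**2 + 25)/2 + 25*asin(r/5)/2 + C

Substitute r = 5·sin(θ), so dr = 5·cos(θ) dθ and the radical becomes sqrt(-r**2 + 25) = 5·cos(θ) by the Pythagorean identity.
Integrate the resulting trig expression in θ, then back-substitute θ = asin(r/5), sin(θ) = r/5, cos(θ) = sqrt(-r**2 + 25)/5 (absorbing any constant into C).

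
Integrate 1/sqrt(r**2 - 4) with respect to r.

log(r + sqrt(r**2 - 4)) + C

Substitute r = 2·sec(θ), so dr = 2·sec(θ)*tan(θ) dθ and the radical becomes sqrt(r**2 - 4) = 2·tan(θ) by the Pythagorean identity.
Integrate the resulting trig expression in θ, then back-substitute sec(θ) = r/2, tan(θ) = sqrt(r**2 - 4)/2 (absorbing any constant into C).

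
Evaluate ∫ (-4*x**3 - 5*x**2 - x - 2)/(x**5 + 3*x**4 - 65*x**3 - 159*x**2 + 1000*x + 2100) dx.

-263*log(x - 6)/286 + 79*log(x - 5)/105 + log(x + 2)/70 - 63*log(x + 5)/110 + 283*log(x + 7)/390 + C

Factor the denominator: (x - 6)*(x - 5)*(x + 2)*(x + 5)*(x + 7).
Partial-fraction decomposition: 283/(390*(x + 7)) - 63/(110*(x + 5)) + 1/(70*(x + 2)) + 79/(105*(x - 5)) - 263/(286*(x - 6)).
Integrate each term: A/(x−a) contributes A·log|x−a|.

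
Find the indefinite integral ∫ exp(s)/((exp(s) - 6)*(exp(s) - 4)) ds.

log(exp(s) - 6)/2 - log(exp(s) - 4)/2 + C

Let u = e^s, du = e^s ds.
The integral becomes ∫ du/((u-4)(u-6)); decompose into partial fractions.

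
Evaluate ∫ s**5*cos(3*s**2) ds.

Let u = s², du = 2s ds; rewrite as (1/2)∫ u^2·cos(3u) du.
Now integrate by parts 2 times.

s**4*sin(3*s**2)/6 + s**2*cos(3*s**2)/9 - sin(3*s**2)/27 + C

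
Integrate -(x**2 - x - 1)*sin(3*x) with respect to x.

x**2*cos(3*x)/3 - 2*x*sin(3*x)/9 - x*cos(3*x)/3 + sin(3*x)/9 - 11*cos(3*x)/27 + C

Use integration by parts with u = x**2 - x - 1, dv = -sin(3*x) dx, so v = cos(3*x)/3.
Apply parts 2 times (tabular method): alternate signs, differentiate u down to 0, integrate dv up.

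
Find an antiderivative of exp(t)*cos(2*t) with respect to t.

Let I denote the integral. Integrate by parts with u = cos(2*t), dv = exp(t) dt, so v = exp(t): I = exp(t)*cos(2*t) + 2·∫ exp(t)*sin(2*t) dt.
Apply parts again with u = sin(2*t), dv = exp(t) dt: ∫ exp(t)*sin(2*t) dt = exp(t)*sin(2*t) − 2·I. Substituting back brings back I: I = 2*exp(t)*sin(2*t) + exp(t)*cos(2*t) − 4·I.
Solving for I: (1 + 4)·I equals the remaining terms, so I = (1/5)·(2*exp(t)*sin(2*t) + exp(t)*cos(2*t)).

2*exp(t)*sin(2*t)/5 + exp(t)*cos(2*t)/5 + C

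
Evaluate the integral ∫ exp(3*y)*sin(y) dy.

Let I denote the integral. Integrate by parts with u = sin(y), dv = exp(3*y) dy, so v = exp(3*y)/3: I = exp(3*y)*sin(y)/3 − (1/3)·∫ exp(3*y)*cos(y) dy.
Apply parts again with u = cos(y), dv = exp(3*y) dy: ∫ exp(3*y)*cos(y) dy = exp(3*y)*cos(y)/3 + (1/3)·I. Substituting back brings back I: I = exp(3*y)*sin(y)/3 - exp(3*y)*cos(y)/9 − (1/9)·I.
Solving for I: (1 + 1/9)·I equals the remaining terms, so I = (9/10)·(exp(3*y)*sin(y)/3 - exp(3*y)*cos(y)/9).

3*exp(3*y)*sin(y)/10 - exp(3*y)*cos(y)/10 + C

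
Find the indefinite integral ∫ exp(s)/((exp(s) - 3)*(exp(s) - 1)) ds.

Let u = e^s, du = e^s ds.
The integral becomes ∫ du/((u-1)(u-3)); decompose into partial fractions.

log(exp(s) - 3)/2 - log(exp(s) - 1)/2 + C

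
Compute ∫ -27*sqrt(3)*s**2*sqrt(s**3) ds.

-6*sqrt(3)*(s**3)**(3/2) + C

Let u = 3*s**3, so du = (9*s**2) ds.
Rewriting, the integral becomes -3·∫ √u du = -3·(2/3)u^(3/2).
Substituting back, u = 3*s**3.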